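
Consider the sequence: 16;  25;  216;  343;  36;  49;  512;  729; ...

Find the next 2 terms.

64, 81

Positions follow the repeating pattern AABB; grouping by letter gives 2 tracks.
Stream A = 16, 25, 36, 49: the squares 4², 5², 6², ….
Stream B = 216, 343, 512, 729: perfect cubes starting at 6³.
Position 9 → stream A, term 5 = 64.
Term 10 comes from stream A (its 6th entry): 81.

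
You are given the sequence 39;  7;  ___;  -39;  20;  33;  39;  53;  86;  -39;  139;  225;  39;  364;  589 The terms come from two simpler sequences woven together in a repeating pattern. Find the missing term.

13

Positions follow the repeating pattern ABB; grouping by letter gives 2 tracks.
Subsequence A = 39, -39, 39, -39, 39: oscillating between 39 and -39.
Subsequence B = 7, ?, 20, 33, 53, 86, 139, 225, 364, 589: Fibonacci-style (each term is the sum of the two before it).
So the missing entry in subsequence B is 13.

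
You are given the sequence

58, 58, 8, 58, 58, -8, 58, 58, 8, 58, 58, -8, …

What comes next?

58

The slot pattern repeats as AAB (period 3), so there are 2 interleaved tracks.
Track A is 58, 58, 58, 58, 58, 58, 58, 58, which is always 58.
Track B is 8, -8, 8, -8, which is alternating ±8.
The 13th slot belongs to track A; its 9th term is 58.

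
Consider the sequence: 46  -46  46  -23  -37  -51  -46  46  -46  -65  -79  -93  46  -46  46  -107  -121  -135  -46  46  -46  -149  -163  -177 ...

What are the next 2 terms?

Reading positions in blocks of 6 reveals the pattern AAABBB — 2 tracks woven together.
Stream A is 46, -46, 46, -46, 46, -46, 46, -46, 46, -46, 46, -46, which is the oscillation 46·(−1)^(n+1).
Stream B is -23, -37, -51, -65, -79, -93, -107, -121, -135, -149, -163, -177, which is arithmetic with common difference −14.
Position 25 falls in stream A as its term 13, giving 46.
The 26th slot belongs to stream A; its 14th term is -46.

46, -46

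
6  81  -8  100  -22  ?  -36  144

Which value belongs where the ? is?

121

The terms cycle through 2 interleaved subsequences.
Track A: 6, -8, -22, -36 (linear: a_n = 20 − 14·n).
Track B: 81, 100, ?, 144 (perfect squares starting at 9²).
So the missing entry in track B is 121.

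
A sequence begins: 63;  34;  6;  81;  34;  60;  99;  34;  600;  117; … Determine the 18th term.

Split by position mod 3 into 3 tracks.
Track A is 63, 81, 99, 117, which is arithmetic, step +18.
Track B is 34, 34, 34, which is constant 34.
Track C is 6, 60, 600, which is multiplying by 10 each time.
Position 18 falls in track C as its term 6, giving 600000.

600000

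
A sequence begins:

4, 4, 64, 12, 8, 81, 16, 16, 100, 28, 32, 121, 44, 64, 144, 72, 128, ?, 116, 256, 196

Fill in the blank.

169

Taking every 3rd term gives 3 separate tracks.
Subsequence A is 4, 12, 16, 28, 44, 72, 116, which is Fibonacci-style (each term is the sum of the two before it).
Subsequence B is 4, 8, 16, 32, 64, 128, 256, which is powers of 2.
Subsequence C is 64, 81, 100, 121, 144, ?, 196, which is consecutive squares n² from n = 8.
Filling subsequence C at index 6 by its rule yields 169.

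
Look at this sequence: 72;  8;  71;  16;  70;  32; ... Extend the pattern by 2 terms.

The terms cycle through 2 interleaved subsequences.
Track A: 72, 71, 70 — arithmetic, step −1.
Track B: 8, 16, 32 — successive powers of 2.
Position 7 → track A, term 4 = 69.
Position 8 → track B, term 4 = 64.

69, 64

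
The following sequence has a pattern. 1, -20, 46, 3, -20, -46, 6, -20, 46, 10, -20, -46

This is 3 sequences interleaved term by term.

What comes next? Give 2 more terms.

15, -20

Taking every 3rd term gives 3 separate tracks.
Track A = 1, 3, 6, 10: triangular numbers starting at T_1.
Track B = -20, -20, -20, -20: the constant sequence -20.
Track C = 46, -46, 46, -46: oscillating between 46 and -46.
Term 13 comes from track A (its 5th entry): 15.
The 14th slot belongs to track B; its 5th term is -20.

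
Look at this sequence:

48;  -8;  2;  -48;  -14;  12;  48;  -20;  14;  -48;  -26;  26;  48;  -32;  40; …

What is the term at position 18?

66

The terms cycle through 3 interleaved subsequences.
Track A: 48, -48, 48, -48, 48 — the oscillation 48·(−1)^(n+1).
Track B: -8, -14, -20, -26, -32 — arithmetic with common difference −6.
Track C: 2, 12, 14, 26, 40 — a Fibonacci-like recurrence a_n = a_{n-1} + a_{n-2}.
Term 18 comes from track C (its 6th entry): 66.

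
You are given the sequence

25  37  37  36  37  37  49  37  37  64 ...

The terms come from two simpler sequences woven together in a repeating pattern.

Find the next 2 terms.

37, 37

Reading positions in blocks of 3 reveals the pattern ABB — 2 tracks woven together.
Track A: 25, 36, 49, 64. Perfect squares starting at 5².
Track B: 37, 37, 37, 37, 37, 37. Always 37.
Position 11 → track B, term 7 = 37.
The 12th slot belongs to track B; its 8th term is 37.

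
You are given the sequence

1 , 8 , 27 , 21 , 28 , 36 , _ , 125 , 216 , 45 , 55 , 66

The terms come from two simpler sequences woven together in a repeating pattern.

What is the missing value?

64

The slot pattern repeats as AAABBB (period 6), so there are 2 interleaved tracks.
Subsequence A: 1, 8, 27, ?, 125, 216 — the cubes 1³, 2³, 3³, ….
Subsequence B: 21, 28, 36, 45, 55, 66 — triangular numbers starting at T_6.
Subsequence A's pattern makes the blank 64.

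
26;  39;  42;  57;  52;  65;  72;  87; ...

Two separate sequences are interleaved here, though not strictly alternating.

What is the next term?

Reading positions in blocks of 4 reveals the pattern AABB — 2 tracks woven together.
Track A: 26, 39, 52, 65 (arithmetic with common difference +13).
Track B: 42, 57, 72, 87 (adding 15 each time).
Position 9 → track A, term 5 = 78.

78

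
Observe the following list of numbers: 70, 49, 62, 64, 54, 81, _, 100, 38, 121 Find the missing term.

46

The terms cycle through 2 interleaved subsequences.
Subsequence A is 70, 62, 54, ?, 38, which is subtracting 8 each time.
Subsequence B is 49, 64, 81, 100, 121, which is consecutive squares n² from n = 7.
So the missing entry in subsequence A is 46.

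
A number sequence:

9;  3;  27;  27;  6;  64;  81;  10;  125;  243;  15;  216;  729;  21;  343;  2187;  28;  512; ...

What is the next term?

6561

Taking every 3rd term gives 3 separate tracks.
Stream A: 9, 27, 81, 243, 729, 2187 (successive powers of 3).
Stream B: 3, 6, 10, 15, 21, 28 (triangular numbers starting at T_2).
Stream C: 27, 64, 125, 216, 343, 512 (perfect cubes starting at 3³).
The 19th slot belongs to stream A; its 7th term is 6561.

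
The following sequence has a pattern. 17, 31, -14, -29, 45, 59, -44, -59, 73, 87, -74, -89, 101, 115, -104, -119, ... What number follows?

The slot pattern repeats as AABB (period 4), so there are 2 interleaved tracks.
Stream A = 17, 31, 45, 59, 73, 87, 101, 115: adding 14 each time.
Stream B = -14, -29, -44, -59, -74, -89, -104, -119: linear: a_n = 1 − 15·n.
Position 17 → stream A, term 9 = 129.

129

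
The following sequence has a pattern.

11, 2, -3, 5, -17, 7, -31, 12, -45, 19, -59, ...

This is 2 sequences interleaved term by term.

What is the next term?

The terms cycle through 2 interleaved subsequences.
Stream A: 11, -3, -17, -31, -45, -59. Linear: a_n = 25 − 14·n.
Stream B: 2, 5, 7, 12, 19. Each term equals the sum of the previous two.
Term 12 comes from stream B (its 6th entry): 31.

31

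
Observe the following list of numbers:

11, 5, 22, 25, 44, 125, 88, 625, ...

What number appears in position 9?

Split by position mod 2 into 2 tracks.
Track A is 11, 22, 44, 88, which is geometric with ratio 2.
Track B is 5, 25, 125, 625, which is powers of 5.
Position 9 falls in track A as its term 5, giving 176.

176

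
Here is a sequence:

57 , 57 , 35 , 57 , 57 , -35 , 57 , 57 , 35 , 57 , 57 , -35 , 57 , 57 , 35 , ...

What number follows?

Positions follow the repeating pattern AAB; grouping by letter gives 2 tracks.
Stream A: 57, 57, 57, 57, 57, 57, 57, 57, 57, 57 (constant 57).
Stream B: 35, -35, 35, -35, 35 (alternating ±35).
Term 16 comes from stream A (its 11th entry): 57.

57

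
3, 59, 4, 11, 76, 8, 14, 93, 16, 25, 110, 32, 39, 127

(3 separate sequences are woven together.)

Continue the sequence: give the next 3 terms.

64, 64, 144

Split by position mod 3: positions 1, 4, 7, … form one track, and each other residue class forms its own.
Subsequence A: 3, 11, 14, 25, 39 — a Fibonacci-like recurrence a_n = a_{n-1} + a_{n-2}.
Subsequence B: 59, 76, 93, 110, 127 — arithmetic with common difference +17.
Subsequence C: 4, 8, 16, 32 — powers of 2.
The 15th slot belongs to subsequence C; its 5th term is 64.
Term 16 comes from subsequence A (its 6th entry): 64.
Position 17 → subsequence B, term 6 = 144.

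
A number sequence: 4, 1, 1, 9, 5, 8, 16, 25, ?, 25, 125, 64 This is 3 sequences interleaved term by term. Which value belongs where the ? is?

Split by position mod 3: positions 1, 4, 7, … form one track, and each other residue class forms its own.
Stream A: 4, 9, 16, 25. Perfect squares starting at 2².
Stream B: 1, 5, 25, 125. Powers 5^0, 5^1, 5^2, ….
Stream C: 1, 8, ?, 64. Perfect cubes starting at 1³.
Filling stream C at index 3 by its rule yields 27.

27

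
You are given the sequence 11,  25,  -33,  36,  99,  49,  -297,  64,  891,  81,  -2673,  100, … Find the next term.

8019

The terms cycle through 2 interleaved subsequences.
Track A: 11, -33, 99, -297, 891, -2673 (geometric, ×-3 each step).
Track B: 25, 36, 49, 64, 81, 100 (consecutive squares n² from n = 5).
Position 13 falls in track A as its term 7, giving 8019.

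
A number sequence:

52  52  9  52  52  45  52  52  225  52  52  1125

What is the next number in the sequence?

52

Reading positions in blocks of 3 reveals the pattern AAB — 2 tracks woven together.
Track A: 52, 52, 52, 52, 52, 52, 52, 52. The constant sequence 52.
Track B: 9, 45, 225, 1125. A geometric progression (common ratio 5).
Position 13 falls in track A as its term 9, giving 52.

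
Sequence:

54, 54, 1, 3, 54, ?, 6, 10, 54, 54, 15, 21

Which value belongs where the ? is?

54

The slot pattern repeats as AABB (period 4), so there are 2 interleaved tracks.
Stream A: 54, 54, 54, ?, 54, 54 — constant 54.
Stream B: 1, 3, 6, 10, 15, 21 — the triangular numbers T_1, T_2, ….
Stream A's pattern makes the blank 54.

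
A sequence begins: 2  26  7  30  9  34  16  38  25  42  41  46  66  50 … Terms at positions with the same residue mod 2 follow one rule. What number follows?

107

The terms cycle through 2 interleaved subsequences.
Subsequence A = 2, 7, 9, 16, 25, 41, 66: each term equals the sum of the previous two.
Subsequence B = 26, 30, 34, 38, 42, 46, 50: arithmetic with common difference +4.
Position 15 → subsequence A, term 8 = 107.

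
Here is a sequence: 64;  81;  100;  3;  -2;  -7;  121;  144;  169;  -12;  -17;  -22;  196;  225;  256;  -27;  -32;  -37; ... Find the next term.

289

Positions follow the repeating pattern AAABBB; grouping by letter gives 2 tracks.
Subsequence A: 64, 81, 100, 121, 144, 169, 196, 225, 256. Perfect squares starting at 8².
Subsequence B: 3, -2, -7, -12, -17, -22, -27, -32, -37. Arithmetic with common difference −5.
Position 19 → subsequence A, term 10 = 289.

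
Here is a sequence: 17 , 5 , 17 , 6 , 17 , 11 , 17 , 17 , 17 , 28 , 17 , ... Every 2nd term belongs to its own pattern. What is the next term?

Positions 1, 3, 5, … form one subsequence and positions 2, 4, 6, … form another.
Subsequence A: 17, 17, 17, 17, 17, 17 — constant 17.
Subsequence B: 5, 6, 11, 17, 28 — each term equals the sum of the previous two.
Term 12 comes from subsequence B (its 6th entry): 45.

45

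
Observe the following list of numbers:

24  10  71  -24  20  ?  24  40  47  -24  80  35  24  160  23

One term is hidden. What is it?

Taking every 3rd term gives 3 separate tracks.
Subsequence A = 24, -24, 24, -24, 24: oscillating between 24 and -24.
Subsequence B = 10, 20, 40, 80, 160: geometric with ratio 2.
Subsequence C = 71, ?, 47, 35, 23: arithmetic, step −12.
So the missing entry in subsequence C is 59.

59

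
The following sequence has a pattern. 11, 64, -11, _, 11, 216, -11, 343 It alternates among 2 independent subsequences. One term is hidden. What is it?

Split by position mod 2 into 2 tracks.
Subsequence A: 11, -11, 11, -11 (alternating ±11).
Subsequence B: 64, ?, 216, 343 (the cubes 4³, 5³, 6³, …).
Filling subsequence B at index 2 by its rule yields 125.

125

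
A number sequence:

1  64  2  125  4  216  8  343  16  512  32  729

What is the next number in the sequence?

Split by position mod 2 into 2 tracks.
Stream A: 1, 2, 4, 8, 16, 32. Powers of 2.
Stream B: 64, 125, 216, 343, 512, 729. Perfect cubes starting at 4³.
Position 13 falls in stream A as its term 7, giving 64.

64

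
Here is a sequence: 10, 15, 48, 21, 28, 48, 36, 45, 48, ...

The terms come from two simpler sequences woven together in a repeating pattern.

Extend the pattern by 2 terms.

55, 66

Positions follow the repeating pattern AAB; grouping by letter gives 2 tracks.
Subsequence A = 10, 15, 21, 28, 36, 45: triangular numbers n(n+1)/2 for n = 4, 5, ….
Subsequence B = 48, 48, 48: the constant sequence 48.
Position 10 falls in subsequence A as its term 7, giving 55.
Term 11 comes from subsequence A (its 8th entry): 66.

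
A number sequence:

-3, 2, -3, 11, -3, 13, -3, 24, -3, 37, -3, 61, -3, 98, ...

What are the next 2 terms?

-3, 159

Taking every 2nd term gives 2 separate tracks.
Track A: -3, -3, -3, -3, -3, -3, -3. Always -3.
Track B: 2, 11, 13, 24, 37, 61, 98. Fibonacci-style (each term is the sum of the two before it).
Term 15 comes from track A (its 8th entry): -3.
Position 16 → track B, term 8 = 159.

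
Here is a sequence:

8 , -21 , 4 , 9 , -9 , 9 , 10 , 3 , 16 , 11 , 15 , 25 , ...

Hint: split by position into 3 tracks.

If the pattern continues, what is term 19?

14

Split by position mod 3 into 3 tracks.
Track A: 8, 9, 10, 11 — linear: a_n = 7 + n.
Track B: -21, -9, 3, 15 — adding 12 each time.
Track C: 4, 9, 16, 25 — consecutive squares n² from n = 2.
Term 19 comes from track A (its 7th entry): 14.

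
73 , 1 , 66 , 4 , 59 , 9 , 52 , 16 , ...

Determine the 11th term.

Odd-indexed and even-indexed terms follow separate rules.
Track A: 73, 66, 59, 52. Linear: a_n = 80 − 7·n.
Track B: 1, 4, 9, 16. Perfect squares starting at 1².
The 11th slot belongs to track A; its 6th term is 38.

38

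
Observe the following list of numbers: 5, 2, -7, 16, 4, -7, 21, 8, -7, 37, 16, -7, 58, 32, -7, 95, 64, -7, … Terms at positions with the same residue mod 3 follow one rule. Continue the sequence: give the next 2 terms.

The terms cycle through 3 interleaved subsequences.
Subsequence A: 5, 16, 21, 37, 58, 95. Each term equals the sum of the previous two.
Subsequence B: 2, 4, 8, 16, 32, 64. Powers of 2.
Subsequence C: -7, -7, -7, -7, -7, -7. Constant -7.
The 19th slot belongs to subsequence A; its 7th term is 153.
Position 20 falls in subsequence B as its term 7, giving 128.

153, 128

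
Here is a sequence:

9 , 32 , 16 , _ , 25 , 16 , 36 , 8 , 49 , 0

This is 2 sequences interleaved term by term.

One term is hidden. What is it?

24

Positions 1, 3, 5, … form one subsequence and positions 2, 4, 6, … form another.
Subsequence A is 9, 16, 25, 36, 49, which is consecutive squares n² from n = 3.
Subsequence B is 32, ?, 16, 8, 0, which is arithmetic, step −8.
Filling subsequence B at index 2 by its rule yields 24.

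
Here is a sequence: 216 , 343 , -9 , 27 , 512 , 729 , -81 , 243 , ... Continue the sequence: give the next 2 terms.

1000, 1331

Reading positions in blocks of 4 reveals the pattern AABB — 2 tracks woven together.
Stream A: 216, 343, 512, 729 (consecutive cubes n³ from n = 6).
Stream B: -9, 27, -81, 243 (geometric, ×-3 each step).
Term 9 comes from stream A (its 5th entry): 1000.
Position 10 falls in stream A as its term 6, giving 1331.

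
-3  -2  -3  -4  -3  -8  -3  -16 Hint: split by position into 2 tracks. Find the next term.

-3

Positions 1, 3, 5, … form one subsequence and positions 2, 4, 6, … form another.
Stream A: -3, -3, -3, -3 — always -3.
Stream B: -2, -4, -8, -16 — geometric, ×2 each step.
The 9th slot belongs to stream A; its 5th term is -3.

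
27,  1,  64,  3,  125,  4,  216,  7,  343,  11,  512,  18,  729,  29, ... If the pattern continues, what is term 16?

47

Positions 1, 3, 5, … form one subsequence and positions 2, 4, 6, … form another.
Track A is 27, 64, 125, 216, 343, 512, 729, which is the cubes 3³, 4³, 5³, ….
Track B is 1, 3, 4, 7, 11, 18, 29, which is each term equals the sum of the previous two.
The 16th slot belongs to track B; its 8th term is 47.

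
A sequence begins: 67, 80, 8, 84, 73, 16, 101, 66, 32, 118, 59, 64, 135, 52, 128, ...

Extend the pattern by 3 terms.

152, 45, 256

Split by position mod 3: positions 1, 4, 7, … form one track, and each other residue class forms its own.
Stream A = 67, 84, 101, 118, 135: arithmetic, step +17.
Stream B = 80, 73, 66, 59, 52: arithmetic, step −7.
Stream C = 8, 16, 32, 64, 128: successive powers of 2.
Position 16 → stream A, term 6 = 152.
Position 17 → stream B, term 6 = 45.
The 18th slot belongs to stream C; its 6th term is 256.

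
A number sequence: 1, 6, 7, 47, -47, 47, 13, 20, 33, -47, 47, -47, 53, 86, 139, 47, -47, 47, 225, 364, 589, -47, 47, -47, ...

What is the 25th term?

953

Positions follow the repeating pattern AAABBB; grouping by letter gives 2 tracks.
Track A: 1, 6, 7, 13, 20, 33, 53, 86, 139, 225, 364, 589 — a Fibonacci-like recurrence a_n = a_{n-1} + a_{n-2}.
Track B: 47, -47, 47, -47, 47, -47, 47, -47, 47, -47, 47, -47 — oscillating between 47 and -47.
Position 25 → track A, term 13 = 953.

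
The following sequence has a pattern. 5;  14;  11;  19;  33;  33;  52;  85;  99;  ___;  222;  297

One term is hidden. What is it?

137

The slot pattern repeats as AAB (period 3), so there are 2 interleaved tracks.
Subsequence A is 5, 14, 19, 33, 52, 85, ?, 222, which is each term equals the sum of the previous two.
Subsequence B is 11, 33, 99, 297, which is geometric with ratio 3.
Subsequence A's pattern makes the blank 137.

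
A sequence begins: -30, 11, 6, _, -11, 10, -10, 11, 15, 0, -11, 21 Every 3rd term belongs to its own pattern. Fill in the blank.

Read the sequence 3 terms at a time; column i is its own pattern.
Track A: -30, ?, -10, 0 (arithmetic with common difference +10).
Track B: 11, -11, 11, -11 (alternating ±11).
Track C: 6, 10, 15, 21 (triangular numbers n(n+1)/2 for n = 3, 4, …).
Filling track A at index 2 by its rule yields -20.

-20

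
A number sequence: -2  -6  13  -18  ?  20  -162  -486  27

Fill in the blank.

-54

The slot pattern repeats as AAB (period 3), so there are 2 interleaved tracks.
Subsequence A: -2, -6, -18, ?, -162, -486. A geometric progression (common ratio 3).
Subsequence B: 13, 20, 27. Adding 7 each time.
The gap is subsequence A's term 4; the rule gives -54.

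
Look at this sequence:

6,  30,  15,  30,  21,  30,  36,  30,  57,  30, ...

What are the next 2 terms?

Positions 1, 3, 5, … form one subsequence and positions 2, 4, 6, … form another.
Track A: 6, 15, 21, 36, 57 — each term equals the sum of the previous two.
Track B: 30, 30, 30, 30, 30 — the constant sequence 30.
Term 11 comes from track A (its 6th entry): 93.
Position 12 → track B, term 6 = 30.

93, 30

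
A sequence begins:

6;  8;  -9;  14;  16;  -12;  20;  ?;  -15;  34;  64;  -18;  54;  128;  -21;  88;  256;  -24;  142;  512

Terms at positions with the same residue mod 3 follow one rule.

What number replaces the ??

Read the sequence 3 terms at a time; column i is its own pattern.
Track A is 6, 14, 20, 34, 54, 88, 142, which is Fibonacci-style (each term is the sum of the two before it).
Track B is 8, 16, ?, 64, 128, 256, 512, which is powers 2^3, 2^4, 2^5, ….
Track C is -9, -12, -15, -18, -21, -24, which is arithmetic, step −3.
Filling track B at index 3 by its rule yields 32.

32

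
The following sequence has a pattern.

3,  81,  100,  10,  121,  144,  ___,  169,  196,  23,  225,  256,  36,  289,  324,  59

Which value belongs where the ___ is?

Reading positions in blocks of 3 reveals the pattern ABB — 2 tracks woven together.
Subsequence A: 3, 10, ?, 23, 36, 59 — each term equals the sum of the previous two.
Subsequence B: 81, 100, 121, 144, 169, 196, 225, 256, 289, 324 — consecutive squares n² from n = 9.
Subsequence A's pattern makes the blank 13.

13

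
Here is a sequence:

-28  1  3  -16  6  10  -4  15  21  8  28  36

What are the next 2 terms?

The slot pattern repeats as ABB (period 3), so there are 2 interleaved tracks.
Track A: -28, -16, -4, 8. Linear: a_n = -40 + 12·n.
Track B: 1, 3, 6, 10, 15, 21, 28, 36. The triangular numbers T_1, T_2, ….
The 13th slot belongs to track A; its 5th term is 20.
Term 14 comes from track B (its 9th entry): 45.

20, 45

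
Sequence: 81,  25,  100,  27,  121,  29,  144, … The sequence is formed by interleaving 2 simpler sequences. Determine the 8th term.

The terms cycle through 2 interleaved subsequences.
Track A = 81, 100, 121, 144: perfect squares starting at 9².
Track B = 25, 27, 29: adding 2 each time.
The 8th slot belongs to track B; its 4th term is 31.

31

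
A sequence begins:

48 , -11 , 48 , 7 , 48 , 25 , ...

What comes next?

Taking every 2nd term gives 2 separate tracks.
Track A: 48, 48, 48. Constant 48.
Track B: -11, 7, 25. Linear: a_n = -29 + 18·n.
The 7th slot belongs to track A; its 4th term is 48.

48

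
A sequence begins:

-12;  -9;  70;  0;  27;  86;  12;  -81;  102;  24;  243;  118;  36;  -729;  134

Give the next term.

The terms cycle through 3 interleaved subsequences.
Track A is -12, 0, 12, 24, 36, which is linear: a_n = -24 + 12·n.
Track B is -9, 27, -81, 243, -729, which is geometric, ×-3 each step.
Track C is 70, 86, 102, 118, 134, which is arithmetic, step +16.
The 16th slot belongs to track A; its 6th term is 48.

48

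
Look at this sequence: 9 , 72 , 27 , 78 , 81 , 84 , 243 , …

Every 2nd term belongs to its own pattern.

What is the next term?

Taking every 2nd term gives 2 separate tracks.
Track A: 9, 27, 81, 243 (powers of 3).
Track B: 72, 78, 84 (arithmetic with common difference +6).
Term 8 comes from track B (its 4th entry): 90.

90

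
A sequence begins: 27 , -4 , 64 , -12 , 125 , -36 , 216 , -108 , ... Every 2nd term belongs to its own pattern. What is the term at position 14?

-2916

Positions 1, 3, 5, … form one subsequence and positions 2, 4, 6, … form another.
Track A: 27, 64, 125, 216. Perfect cubes starting at 3³.
Track B: -4, -12, -36, -108. Multiplying by 3 each time.
Position 14 → track B, term 7 = -2916.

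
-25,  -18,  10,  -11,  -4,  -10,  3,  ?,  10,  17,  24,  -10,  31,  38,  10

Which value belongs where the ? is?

The slot pattern repeats as AAB (period 3), so there are 2 interleaved tracks.
Subsequence A: -25, -18, -11, -4, 3, ?, 17, 24, 31, 38 (arithmetic with common difference +7).
Subsequence B: 10, -10, 10, -10, 10 (the oscillation 10·(−1)^(n+1)).
So the missing entry in subsequence A is 10.

10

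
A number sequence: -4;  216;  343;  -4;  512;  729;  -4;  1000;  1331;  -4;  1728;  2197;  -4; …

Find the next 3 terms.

2744, 3375, -4

Reading positions in blocks of 3 reveals the pattern ABB — 2 tracks woven together.
Stream A is -4, -4, -4, -4, -4, which is constant -4.
Stream B is 216, 343, 512, 729, 1000, 1331, 1728, 2197, which is the cubes 6³, 7³, 8³, ….
Term 14 comes from stream B (its 9th entry): 2744.
The 15th slot belongs to stream B; its 10th term is 3375.
Position 16 falls in stream A as its term 6, giving -4.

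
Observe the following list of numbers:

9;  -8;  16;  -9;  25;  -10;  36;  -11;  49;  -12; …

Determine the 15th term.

The terms cycle through 2 interleaved subsequences.
Track A: 9, 16, 25, 36, 49 (the squares 3², 4², 5², …).
Track B: -8, -9, -10, -11, -12 (linear: a_n = -7 − n).
Position 15 → track A, term 8 = 100.

100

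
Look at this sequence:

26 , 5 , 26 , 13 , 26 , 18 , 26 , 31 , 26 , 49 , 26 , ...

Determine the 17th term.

Odd-indexed and even-indexed terms follow separate rules.
Track A: 26, 26, 26, 26, 26, 26. The constant sequence 26.
Track B: 5, 13, 18, 31, 49. Each term equals the sum of the previous two.
Position 17 falls in track A as its term 9, giving 26.

26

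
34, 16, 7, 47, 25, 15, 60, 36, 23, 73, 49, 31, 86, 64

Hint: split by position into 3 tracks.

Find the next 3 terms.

Read the sequence 3 terms at a time; column i is its own pattern.
Stream A: 34, 47, 60, 73, 86. Linear: a_n = 21 + 13·n.
Stream B: 16, 25, 36, 49, 64. Perfect squares starting at 4².
Stream C: 7, 15, 23, 31. Adding 8 each time.
Position 15 falls in stream C as its term 5, giving 39.
Position 16 → stream A, term 6 = 99.
Position 17 falls in stream B as its term 6, giving 81.

39, 99, 81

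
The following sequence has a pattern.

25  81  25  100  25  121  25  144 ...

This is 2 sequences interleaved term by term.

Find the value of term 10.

Odd-indexed and even-indexed terms follow separate rules.
Subsequence A: 25, 25, 25, 25 — the constant sequence 25.
Subsequence B: 81, 100, 121, 144 — consecutive squares n² from n = 9.
The 10th slot belongs to subsequence B; its 5th term is 169.

169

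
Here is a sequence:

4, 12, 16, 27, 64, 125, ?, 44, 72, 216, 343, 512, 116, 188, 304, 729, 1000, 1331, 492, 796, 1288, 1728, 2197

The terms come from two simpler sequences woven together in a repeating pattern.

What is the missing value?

28

Reading positions in blocks of 6 reveals the pattern AAABBB — 2 tracks woven together.
Track A = 4, 12, 16, ?, 44, 72, 116, 188, 304, 492, 796, 1288: a Fibonacci-like recurrence a_n = a_{n-1} + a_{n-2}.
Track B = 27, 64, 125, 216, 343, 512, 729, 1000, 1331, 1728, 2197: consecutive cubes n³ from n = 3.
The gap is track A's term 4; the rule gives 28.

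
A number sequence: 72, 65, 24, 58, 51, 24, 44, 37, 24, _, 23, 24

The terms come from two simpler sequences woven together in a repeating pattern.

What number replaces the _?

30

Positions follow the repeating pattern AAB; grouping by letter gives 2 tracks.
Track A is 72, 65, 58, 51, 44, 37, ?, 23, which is linear: a_n = 79 − 7·n.
Track B is 24, 24, 24, 24, which is the constant sequence 24.
So the missing entry in track A is 30.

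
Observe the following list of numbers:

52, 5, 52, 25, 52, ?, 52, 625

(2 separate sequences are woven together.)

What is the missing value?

Taking every 2nd term gives 2 separate tracks.
Subsequence A: 52, 52, 52, 52. Constant 52.
Subsequence B: 5, 25, ?, 625. Powers of 5.
The gap is subsequence B's term 3; the rule gives 125.

125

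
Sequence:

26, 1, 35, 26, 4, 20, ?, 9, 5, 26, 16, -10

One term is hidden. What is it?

Taking every 3rd term gives 3 separate tracks.
Subsequence A = 26, 26, ?, 26: always 26.
Subsequence B = 1, 4, 9, 16: the squares 1², 2², 3², ….
Subsequence C = 35, 20, 5, -10: subtracting 15 each time.
So the missing entry in subsequence A is 26.

26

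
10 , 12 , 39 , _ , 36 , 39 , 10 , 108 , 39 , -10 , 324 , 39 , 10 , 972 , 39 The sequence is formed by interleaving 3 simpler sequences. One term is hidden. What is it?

The terms cycle through 3 interleaved subsequences.
Stream A is 10, ?, 10, -10, 10, which is oscillating between 10 and -10.
Stream B is 12, 36, 108, 324, 972, which is geometric, ×3 each step.
Stream C is 39, 39, 39, 39, 39, which is the constant sequence 39.
The gap is stream A's term 2; the rule gives -10.

-10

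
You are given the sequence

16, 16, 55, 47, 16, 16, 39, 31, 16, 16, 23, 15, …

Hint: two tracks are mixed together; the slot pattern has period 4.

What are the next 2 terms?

Positions follow the repeating pattern AABB; grouping by letter gives 2 tracks.
Subsequence A: 16, 16, 16, 16, 16, 16 (always 16).
Subsequence B: 55, 47, 39, 31, 23, 15 (subtracting 8 each time).
The 13th slot belongs to subsequence A; its 7th term is 16.
Term 14 comes from subsequence A (its 8th entry): 16.

16, 16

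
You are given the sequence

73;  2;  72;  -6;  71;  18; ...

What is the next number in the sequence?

70

The terms cycle through 2 interleaved subsequences.
Track A: 73, 72, 71. Linear: a_n = 74 − n.
Track B: 2, -6, 18. Geometric with ratio -3.
The 7th slot belongs to track A; its 4th term is 70.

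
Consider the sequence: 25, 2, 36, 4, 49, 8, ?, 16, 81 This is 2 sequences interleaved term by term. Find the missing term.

Split by position mod 2 into 2 tracks.
Track A: 25, 36, 49, ?, 81 (the squares 5², 6², 7², …).
Track B: 2, 4, 8, 16 (successive powers of 2).
Filling track A at index 4 by its rule yields 64.

64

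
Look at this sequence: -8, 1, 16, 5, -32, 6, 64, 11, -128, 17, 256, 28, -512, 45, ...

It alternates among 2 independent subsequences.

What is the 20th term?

191

The terms cycle through 2 interleaved subsequences.
Subsequence A: -8, 16, -32, 64, -128, 256, -512 — multiplying by -2 each time.
Subsequence B: 1, 5, 6, 11, 17, 28, 45 — a Fibonacci-like recurrence a_n = a_{n-1} + a_{n-2}.
Position 20 → subsequence B, term 10 = 191.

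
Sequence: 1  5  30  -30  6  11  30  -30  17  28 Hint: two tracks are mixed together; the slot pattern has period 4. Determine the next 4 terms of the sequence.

30, -30, 45, 73

Reading positions in blocks of 4 reveals the pattern AABB — 2 tracks woven together.
Track A is 1, 5, 6, 11, 17, 28, which is a Fibonacci-like recurrence a_n = a_{n-1} + a_{n-2}.
Track B is 30, -30, 30, -30, which is alternating ±30.
Position 11 falls in track B as its term 5, giving 30.
Position 12 → track B, term 6 = -30.
Term 13 comes from track A (its 7th entry): 45.
The 14th slot belongs to track A; its 8th term is 73.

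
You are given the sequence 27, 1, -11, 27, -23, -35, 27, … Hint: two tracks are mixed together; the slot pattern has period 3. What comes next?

Positions follow the repeating pattern ABB; grouping by letter gives 2 tracks.
Subsequence A: 27, 27, 27. Always 27.
Subsequence B: 1, -11, -23, -35. Arithmetic, step −12.
Term 8 comes from subsequence B (its 5th entry): -47.

-47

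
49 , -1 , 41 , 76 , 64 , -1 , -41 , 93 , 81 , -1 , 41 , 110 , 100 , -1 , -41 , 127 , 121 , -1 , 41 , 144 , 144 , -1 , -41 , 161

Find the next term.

169

The terms cycle through 4 interleaved subsequences.
Stream A: 49, 64, 81, 100, 121, 144 (perfect squares starting at 7²).
Stream B: -1, -1, -1, -1, -1, -1 (the constant sequence -1).
Stream C: 41, -41, 41, -41, 41, -41 (alternating ±41).
Stream D: 76, 93, 110, 127, 144, 161 (adding 17 each time).
The 25th slot belongs to stream A; its 7th term is 169.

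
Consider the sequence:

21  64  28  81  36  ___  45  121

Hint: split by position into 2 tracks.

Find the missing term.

100

Split by position mod 2 into 2 tracks.
Track A = 21, 28, 36, 45: the triangular numbers T_6, T_7, ….
Track B = 64, 81, ?, 121: perfect squares starting at 8².
Filling track B at index 3 by its rule yields 100.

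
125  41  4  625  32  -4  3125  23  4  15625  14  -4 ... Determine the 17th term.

Taking every 3rd term gives 3 separate tracks.
Stream A: 125, 625, 3125, 15625 — successive powers of 5.
Stream B: 41, 32, 23, 14 — linear: a_n = 50 − 9·n.
Stream C: 4, -4, 4, -4 — oscillating between 4 and -4.
Term 17 comes from stream B (its 6th entry): -4.

-4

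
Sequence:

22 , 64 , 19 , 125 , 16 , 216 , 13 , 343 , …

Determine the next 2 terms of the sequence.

10, 512

Odd-indexed and even-indexed terms follow separate rules.
Stream A: 22, 19, 16, 13 (arithmetic, step −3).
Stream B: 64, 125, 216, 343 (the cubes 4³, 5³, 6³, …).
Position 9 falls in stream A as its term 5, giving 10.
Position 10 → stream B, term 5 = 512.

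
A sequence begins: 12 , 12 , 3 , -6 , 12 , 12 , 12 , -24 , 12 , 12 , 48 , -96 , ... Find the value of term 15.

192

Reading positions in blocks of 4 reveals the pattern AABB — 2 tracks woven together.
Stream A: 12, 12, 12, 12, 12, 12 — the constant sequence 12.
Stream B: 3, -6, 12, -24, 48, -96 — geometric with ratio -2.
The 15th slot belongs to stream B; its 7th term is 192.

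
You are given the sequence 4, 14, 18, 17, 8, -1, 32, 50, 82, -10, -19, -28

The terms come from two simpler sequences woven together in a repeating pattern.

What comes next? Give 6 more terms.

Positions follow the repeating pattern AAABBB; grouping by letter gives 2 tracks.
Track A = 4, 14, 18, 32, 50, 82: each term equals the sum of the previous two.
Track B = 17, 8, -1, -10, -19, -28: arithmetic, step −9.
Position 13 falls in track A as its term 7, giving 132.
Position 14 falls in track A as its term 8, giving 214.
Position 15 falls in track A as its term 9, giving 346.
Position 16 falls in track B as its term 7, giving -37.
The 17th slot belongs to track B; its 8th term is -46.
Term 18 comes from track B (its 9th entry): -55.

132, 214, 346, -37, -46, -55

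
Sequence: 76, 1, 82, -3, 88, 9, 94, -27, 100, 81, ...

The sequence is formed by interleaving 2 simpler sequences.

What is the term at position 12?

-243

Split by position mod 2 into 2 tracks.
Track A: 76, 82, 88, 94, 100 — linear: a_n = 70 + 6·n.
Track B: 1, -3, 9, -27, 81 — geometric with ratio -3.
The 12th slot belongs to track B; its 6th term is -243.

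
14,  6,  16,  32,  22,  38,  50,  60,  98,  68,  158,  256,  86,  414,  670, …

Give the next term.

104

Reading positions in blocks of 3 reveals the pattern ABB — 2 tracks woven together.
Stream A is 14, 32, 50, 68, 86, which is arithmetic, step +18.
Stream B is 6, 16, 22, 38, 60, 98, 158, 256, 414, 670, which is a Fibonacci-like recurrence a_n = a_{n-1} + a_{n-2}.
Position 16 falls in stream A as its term 6, giving 104.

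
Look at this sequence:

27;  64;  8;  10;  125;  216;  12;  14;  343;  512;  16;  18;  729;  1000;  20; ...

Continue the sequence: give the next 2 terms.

Reading positions in blocks of 4 reveals the pattern AABB — 2 tracks woven together.
Track A: 27, 64, 125, 216, 343, 512, 729, 1000 (perfect cubes starting at 3³).
Track B: 8, 10, 12, 14, 16, 18, 20 (arithmetic with common difference +2).
Position 16 → track B, term 8 = 22.
Position 17 falls in track A as its term 9, giving 1331.

22, 1331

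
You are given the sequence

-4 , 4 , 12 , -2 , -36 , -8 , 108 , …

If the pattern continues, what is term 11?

972

Taking every 2nd term gives 2 separate tracks.
Track A: -4, 12, -36, 108. Geometric with ratio -3.
Track B: 4, -2, -8. Arithmetic with common difference −6.
The 11th slot belongs to track A; its 6th term is 972.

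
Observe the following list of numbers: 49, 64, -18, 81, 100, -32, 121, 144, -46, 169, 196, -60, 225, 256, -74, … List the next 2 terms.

Positions follow the repeating pattern AAB; grouping by letter gives 2 tracks.
Track A: 49, 64, 81, 100, 121, 144, 169, 196, 225, 256. Consecutive squares n² from n = 7.
Track B: -18, -32, -46, -60, -74. Subtracting 14 each time.
The 16th slot belongs to track A; its 11th term is 289.
Term 17 comes from track A (its 12th entry): 324.

289, 324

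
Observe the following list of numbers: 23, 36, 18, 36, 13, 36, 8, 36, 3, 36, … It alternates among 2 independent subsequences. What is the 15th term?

Odd-indexed and even-indexed terms follow separate rules.
Stream A: 23, 18, 13, 8, 3 (arithmetic, step −5).
Stream B: 36, 36, 36, 36, 36 (the constant sequence 36).
Term 15 comes from stream A (its 8th entry): -12.

-12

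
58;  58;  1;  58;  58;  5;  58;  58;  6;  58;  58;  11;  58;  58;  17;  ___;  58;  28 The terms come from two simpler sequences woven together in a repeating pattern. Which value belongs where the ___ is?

58

The slot pattern repeats as AAB (period 3), so there are 2 interleaved tracks.
Track A: 58, 58, 58, 58, 58, 58, 58, 58, 58, 58, ?, 58 — the constant sequence 58.
Track B: 1, 5, 6, 11, 17, 28 — a Fibonacci-like recurrence a_n = a_{n-1} + a_{n-2}.
The gap is track A's term 11; the rule gives 58.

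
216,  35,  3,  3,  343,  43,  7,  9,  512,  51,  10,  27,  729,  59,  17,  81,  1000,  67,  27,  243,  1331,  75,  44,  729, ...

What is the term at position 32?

6561

Read the sequence 4 terms at a time; column i is its own pattern.
Stream A: 216, 343, 512, 729, 1000, 1331. Consecutive cubes n³ from n = 6.
Stream B: 35, 43, 51, 59, 67, 75. Adding 8 each time.
Stream C: 3, 7, 10, 17, 27, 44. Fibonacci-style (each term is the sum of the two before it).
Stream D: 3, 9, 27, 81, 243, 729. Powers 3^1, 3^2, 3^3, ….
The 32nd slot belongs to stream D; its 8th term is 6561.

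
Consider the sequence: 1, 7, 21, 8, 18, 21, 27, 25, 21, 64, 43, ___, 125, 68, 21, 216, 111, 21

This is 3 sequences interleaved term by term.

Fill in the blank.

21

Split by position mod 3 into 3 tracks.
Stream A: 1, 8, 27, 64, 125, 216. The cubes 1³, 2³, 3³, ….
Stream B: 7, 18, 25, 43, 68, 111. A Fibonacci-like recurrence a_n = a_{n-1} + a_{n-2}.
Stream C: 21, 21, 21, ?, 21, 21. Always 21.
Stream C's pattern makes the blank 21.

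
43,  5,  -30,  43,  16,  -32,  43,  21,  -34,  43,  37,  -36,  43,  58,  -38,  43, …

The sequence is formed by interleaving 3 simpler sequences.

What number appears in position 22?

The terms cycle through 3 interleaved subsequences.
Subsequence A: 43, 43, 43, 43, 43, 43 (the constant sequence 43).
Subsequence B: 5, 16, 21, 37, 58 (a Fibonacci-like recurrence a_n = a_{n-1} + a_{n-2}).
Subsequence C: -30, -32, -34, -36, -38 (linear: a_n = -28 − 2·n).
Position 22 falls in subsequence A as its term 8, giving 43.

43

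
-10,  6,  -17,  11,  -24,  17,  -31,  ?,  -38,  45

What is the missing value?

28

Taking every 2nd term gives 2 separate tracks.
Track A is -10, -17, -24, -31, -38, which is subtracting 7 each time.
Track B is 6, 11, 17, ?, 45, which is a Fibonacci-like recurrence a_n = a_{n-1} + a_{n-2}.
The gap is track B's term 4; the rule gives 28.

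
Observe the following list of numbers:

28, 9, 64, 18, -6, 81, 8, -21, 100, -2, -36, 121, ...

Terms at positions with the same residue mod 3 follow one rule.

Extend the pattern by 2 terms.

Split by position mod 3 into 3 tracks.
Subsequence A: 28, 18, 8, -2 (subtracting 10 each time).
Subsequence B: 9, -6, -21, -36 (arithmetic with common difference −15).
Subsequence C: 64, 81, 100, 121 (consecutive squares n² from n = 8).
Term 13 comes from subsequence A (its 5th entry): -12.
The 14th slot belongs to subsequence B; its 5th term is -51.

-12, -51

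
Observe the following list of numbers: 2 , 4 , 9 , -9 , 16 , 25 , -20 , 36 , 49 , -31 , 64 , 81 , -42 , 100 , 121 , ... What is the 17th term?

144

Reading positions in blocks of 3 reveals the pattern ABB — 2 tracks woven together.
Stream A: 2, -9, -20, -31, -42 (linear: a_n = 13 − 11·n).
Stream B: 4, 9, 16, 25, 36, 49, 64, 81, 100, 121 (consecutive squares n² from n = 2).
The 17th slot belongs to stream B; its 11th term is 144.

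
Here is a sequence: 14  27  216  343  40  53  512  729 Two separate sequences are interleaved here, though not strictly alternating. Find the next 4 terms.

The slot pattern repeats as AABB (period 4), so there are 2 interleaved tracks.
Subsequence A = 14, 27, 40, 53: linear: a_n = 1 + 13·n.
Subsequence B = 216, 343, 512, 729: the cubes 6³, 7³, 8³, ….
The 9th slot belongs to subsequence A; its 5th term is 66.
Term 10 comes from subsequence A (its 6th entry): 79.
Position 11 falls in subsequence B as its term 5, giving 1000.
Position 12 falls in subsequence B as its term 6, giving 1331.

66, 79, 1000, 1331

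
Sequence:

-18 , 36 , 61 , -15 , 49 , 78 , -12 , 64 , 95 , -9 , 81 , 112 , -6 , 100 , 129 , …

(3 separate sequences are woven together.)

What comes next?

Taking every 3rd term gives 3 separate tracks.
Track A = -18, -15, -12, -9, -6: arithmetic with common difference +3.
Track B = 36, 49, 64, 81, 100: perfect squares starting at 6².
Track C = 61, 78, 95, 112, 129: linear: a_n = 44 + 17·n.
Term 16 comes from track A (its 6th entry): -3.

-3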